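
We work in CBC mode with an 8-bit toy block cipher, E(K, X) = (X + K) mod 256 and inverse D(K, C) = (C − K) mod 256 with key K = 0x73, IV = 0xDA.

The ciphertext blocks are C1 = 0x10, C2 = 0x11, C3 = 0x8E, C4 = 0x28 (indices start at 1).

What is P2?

CBC decryption: P_i = D(K, C_i) ⊕ C_{i−1}, with C_{0} = IV.
P2: D(K, 0x11) = 0x9E; 0x9E ⊕ 0x10 = 0x8E.

P2 = 0x8E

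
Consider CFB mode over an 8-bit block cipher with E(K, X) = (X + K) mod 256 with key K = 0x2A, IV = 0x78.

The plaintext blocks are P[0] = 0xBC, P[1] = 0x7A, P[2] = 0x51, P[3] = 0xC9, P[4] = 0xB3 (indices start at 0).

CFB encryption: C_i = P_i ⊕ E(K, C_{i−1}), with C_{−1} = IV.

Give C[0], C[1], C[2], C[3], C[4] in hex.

C[0]: E(K, 0x78) = 0xA2; 0xBC ⊕ 0xA2 = 0x1E.
C[1]: E(K, 0x1E) = 0x48; 0x7A ⊕ 0x48 = 0x32.
C[2]: E(K, 0x32) = 0x5C; 0x51 ⊕ 0x5C = 0x0D.
C[3]: E(K, 0x0D) = 0x37; 0xC9 ⊕ 0x37 = 0xFE.
C[4]: E(K, 0xFE) = 0x28; 0xB3 ⊕ 0x28 = 0x9B.

C[0] = 0x1E, C[1] = 0x32, C[2] = 0x0D, C[3] = 0xFE, C[4] = 0x9B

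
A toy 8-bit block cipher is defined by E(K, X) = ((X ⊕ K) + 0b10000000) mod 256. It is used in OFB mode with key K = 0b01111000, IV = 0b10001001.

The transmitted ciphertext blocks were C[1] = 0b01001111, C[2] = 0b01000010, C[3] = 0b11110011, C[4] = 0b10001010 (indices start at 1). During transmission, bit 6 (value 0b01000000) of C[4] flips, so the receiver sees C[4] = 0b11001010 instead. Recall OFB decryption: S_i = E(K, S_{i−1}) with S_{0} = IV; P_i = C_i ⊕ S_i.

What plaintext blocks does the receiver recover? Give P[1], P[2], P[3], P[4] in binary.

Only C[4] changed, to 0b11001010. In OFB, a change in C_i flips the same bit in P_i only; the keystream is unaffected. Decrypting the received ciphertext:
P[1]: S = E(K, 0b10001001) = 0b01110001; 0b01001111 ⊕ 0b01110001 = 0b00111110.
P[2]: S = E(K, 0b01110001) = 0b10001001; 0b01000010 ⊕ 0b10001001 = 0b11001011.
P[3]: S = E(K, 0b10001001) = 0b01110001; 0b11110011 ⊕ 0b01110001 = 0b10000010.
P[4]: S = E(K, 0b01110001) = 0b10001001; 0b11001010 ⊕ 0b10001001 = 0b01000011.
Blocks that differ from the original plaintext: P[4].

P[1] = 0b00111110, P[2] = 0b11001011, P[3] = 0b10000010, P[4] = 0b01000011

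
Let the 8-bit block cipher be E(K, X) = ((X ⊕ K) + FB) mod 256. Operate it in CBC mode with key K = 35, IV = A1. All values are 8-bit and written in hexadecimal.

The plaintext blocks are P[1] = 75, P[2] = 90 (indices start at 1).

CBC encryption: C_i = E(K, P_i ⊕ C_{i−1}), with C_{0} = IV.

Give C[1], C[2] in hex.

C[1]: P[1] ⊕ A1 = D4; E(K, D4) = DC.
C[2]: P[2] ⊕ DC = 4C; E(K, 4C) = 74.

C[1] = DC, C[2] = 74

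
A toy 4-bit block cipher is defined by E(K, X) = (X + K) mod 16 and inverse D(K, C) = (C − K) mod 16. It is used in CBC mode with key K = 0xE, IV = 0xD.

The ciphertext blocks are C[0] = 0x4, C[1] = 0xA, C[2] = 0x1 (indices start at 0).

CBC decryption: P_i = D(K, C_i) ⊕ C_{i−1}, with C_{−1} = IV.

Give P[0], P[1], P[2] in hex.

P[0]: D(K, 0x4) = 0x6; 0x6 ⊕ 0xD = 0xB.
P[1]: D(K, 0xA) = 0xC; 0xC ⊕ 0x4 = 0x8.
P[2]: D(K, 0x1) = 0x3; 0x3 ⊕ 0xA = 0x9.

P[0] = 0xB, P[1] = 0x8, P[2] = 0x9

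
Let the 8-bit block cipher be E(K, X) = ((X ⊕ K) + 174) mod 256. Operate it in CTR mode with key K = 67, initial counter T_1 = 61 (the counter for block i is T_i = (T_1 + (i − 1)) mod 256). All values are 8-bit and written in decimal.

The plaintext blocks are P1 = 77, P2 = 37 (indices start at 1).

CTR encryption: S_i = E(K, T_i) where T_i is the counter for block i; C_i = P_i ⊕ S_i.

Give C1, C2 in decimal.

C1 = 97, C2 = 14

C1: T = 61, S = E(K, T) = 44; 77 ⊕ 44 = 97.
C2: T = 62, S = E(K, T) = 43; 37 ⊕ 43 = 14.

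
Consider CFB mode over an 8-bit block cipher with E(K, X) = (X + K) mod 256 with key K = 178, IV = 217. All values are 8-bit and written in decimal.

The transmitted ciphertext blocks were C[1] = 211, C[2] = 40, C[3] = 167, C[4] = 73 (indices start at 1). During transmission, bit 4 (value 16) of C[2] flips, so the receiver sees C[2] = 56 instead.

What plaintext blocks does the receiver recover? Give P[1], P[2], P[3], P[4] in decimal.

P[1] = 88, P[2] = 189, P[3] = 77, P[4] = 16

CFB decryption: P_i = C_i ⊕ E(K, C_{i−1}), with C_{0} = IV.
Only C[2] changed, to 56. In CFB, a change in C_i flips the same bit in P_i and garbles P_{i+1}. Decrypting the received ciphertext:
P[1]: E(K, 217) = 139; 211 ⊕ 139 = 88.
P[2]: E(K, 211) = 133; 56 ⊕ 133 = 189.
P[3]: E(K, 56) = 234; 167 ⊕ 234 = 77.
P[4]: E(K, 167) = 89; 73 ⊕ 89 = 16.
Blocks that differ from the original plaintext: P[2], P[3].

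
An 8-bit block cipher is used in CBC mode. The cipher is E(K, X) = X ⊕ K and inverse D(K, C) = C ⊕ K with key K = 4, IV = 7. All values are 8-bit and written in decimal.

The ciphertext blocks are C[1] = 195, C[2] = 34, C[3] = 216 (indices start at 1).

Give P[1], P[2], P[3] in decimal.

CBC decryption: P_i = D(K, C_i) ⊕ C_{i−1}, with C_{0} = IV.
P[1]: D(K, 195) = 199; 199 ⊕ 7 = 192.
P[2]: D(K, 34) = 38; 38 ⊕ 195 = 229.
P[3]: D(K, 216) = 220; 220 ⊕ 34 = 254.

P[1] = 192, P[2] = 229, P[3] = 254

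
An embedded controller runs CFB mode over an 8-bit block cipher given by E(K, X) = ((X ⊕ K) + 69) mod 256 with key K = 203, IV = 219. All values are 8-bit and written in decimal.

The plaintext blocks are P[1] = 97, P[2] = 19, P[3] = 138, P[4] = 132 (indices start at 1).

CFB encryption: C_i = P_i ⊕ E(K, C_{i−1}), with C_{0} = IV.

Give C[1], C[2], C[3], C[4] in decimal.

C[1]: E(K, 219) = 85; 97 ⊕ 85 = 52.
C[2]: E(K, 52) = 68; 19 ⊕ 68 = 87.
C[3]: E(K, 87) = 225; 138 ⊕ 225 = 107.
C[4]: E(K, 107) = 229; 132 ⊕ 229 = 97.

C[1] = 52, C[2] = 87, C[3] = 107, C[4] = 97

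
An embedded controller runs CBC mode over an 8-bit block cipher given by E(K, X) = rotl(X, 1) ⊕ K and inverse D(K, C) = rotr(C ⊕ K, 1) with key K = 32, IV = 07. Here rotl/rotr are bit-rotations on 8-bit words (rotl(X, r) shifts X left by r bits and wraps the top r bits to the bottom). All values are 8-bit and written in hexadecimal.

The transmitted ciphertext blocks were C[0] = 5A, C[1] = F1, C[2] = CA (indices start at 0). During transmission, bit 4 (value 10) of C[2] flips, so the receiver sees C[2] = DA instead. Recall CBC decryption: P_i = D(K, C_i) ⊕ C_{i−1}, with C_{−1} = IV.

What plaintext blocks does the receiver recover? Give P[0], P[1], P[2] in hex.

Only C[2] changed, to DA. In CBC, a change in C_i garbles P_i and flips the same bit in P_{i+1}. Decrypting the received ciphertext:
P[0]: D(K, 5A) = 34; 34 ⊕ 07 = 33.
P[1]: D(K, F1) = E1; E1 ⊕ 5A = BB.
P[2]: D(K, DA) = 74; 74 ⊕ F1 = 85.
Blocks that differ from the original plaintext: P[2].

P[0] = 33, P[1] = BB, P[2] = 85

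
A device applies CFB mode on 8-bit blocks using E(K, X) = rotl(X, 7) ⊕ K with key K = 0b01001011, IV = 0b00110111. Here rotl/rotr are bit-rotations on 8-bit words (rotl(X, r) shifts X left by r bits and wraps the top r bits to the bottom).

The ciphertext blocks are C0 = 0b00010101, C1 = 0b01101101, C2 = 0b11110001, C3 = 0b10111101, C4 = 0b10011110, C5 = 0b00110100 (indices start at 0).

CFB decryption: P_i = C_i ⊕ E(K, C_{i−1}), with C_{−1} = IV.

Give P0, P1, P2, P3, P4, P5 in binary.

P0 = 0b11000101, P1 = 0b10101100, P2 = 0b00001100, P3 = 0b00001110, P4 = 0b00001011, P5 = 0b00110000

P0: E(K, 0b00110111) = 0b11010000; 0b00010101 ⊕ 0b11010000 = 0b11000101.
P1: E(K, 0b00010101) = 0b11000001; 0b01101101 ⊕ 0b11000001 = 0b10101100.
P2: E(K, 0b01101101) = 0b11111101; 0b11110001 ⊕ 0b11111101 = 0b00001100.
P3: E(K, 0b11110001) = 0b10110011; 0b10111101 ⊕ 0b10110011 = 0b00001110.
P4: E(K, 0b10111101) = 0b10010101; 0b10011110 ⊕ 0b10010101 = 0b00001011.
P5: E(K, 0b10011110) = 0b00000100; 0b00110100 ⊕ 0b00000100 = 0b00110000.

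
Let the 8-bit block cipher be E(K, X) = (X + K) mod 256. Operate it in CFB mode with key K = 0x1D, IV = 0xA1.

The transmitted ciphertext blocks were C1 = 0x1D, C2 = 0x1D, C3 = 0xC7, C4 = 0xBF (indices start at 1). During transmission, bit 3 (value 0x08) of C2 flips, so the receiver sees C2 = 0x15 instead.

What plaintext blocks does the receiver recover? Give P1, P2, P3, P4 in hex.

P1 = 0xA3, P2 = 0x2F, P3 = 0xF5, P4 = 0x5B

CFB decryption: P_i = C_i ⊕ E(K, C_{i−1}), with C_{0} = IV.
Only C2 changed, to 0x15. In CFB, a change in C_i flips the same bit in P_i and garbles P_{i+1}. Decrypting the received ciphertext:
P1: E(K, 0xA1) = 0xBE; 0x1D ⊕ 0xBE = 0xA3.
P2: E(K, 0x1D) = 0x3A; 0x15 ⊕ 0x3A = 0x2F.
P3: E(K, 0x15) = 0x32; 0xC7 ⊕ 0x32 = 0xF5.
P4: E(K, 0xC7) = 0xE4; 0xBF ⊕ 0xE4 = 0x5B.
Blocks that differ from the original plaintext: P2, P3.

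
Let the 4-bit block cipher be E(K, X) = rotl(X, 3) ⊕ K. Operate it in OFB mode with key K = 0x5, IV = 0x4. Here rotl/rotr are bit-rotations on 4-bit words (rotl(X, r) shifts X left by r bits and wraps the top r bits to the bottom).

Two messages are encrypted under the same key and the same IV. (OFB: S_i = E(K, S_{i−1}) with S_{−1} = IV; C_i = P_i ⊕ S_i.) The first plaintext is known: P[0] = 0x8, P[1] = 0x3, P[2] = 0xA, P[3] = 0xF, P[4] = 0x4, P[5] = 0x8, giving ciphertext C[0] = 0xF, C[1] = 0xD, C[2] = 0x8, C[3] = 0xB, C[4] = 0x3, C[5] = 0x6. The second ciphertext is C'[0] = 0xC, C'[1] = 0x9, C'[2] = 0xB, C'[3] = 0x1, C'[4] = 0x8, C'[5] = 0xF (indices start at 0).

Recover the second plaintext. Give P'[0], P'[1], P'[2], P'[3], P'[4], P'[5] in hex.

In OFB with a reused IV, both messages share the same keystream S_i, so C_i ⊕ C'_i = P_i ⊕ P'_i and thus P'_i = P_i ⊕ C_i ⊕ C'_i.
P'[0]: 0x8 ⊕ 0xF ⊕ 0xC = 0xB.
P'[1]: 0x3 ⊕ 0xD ⊕ 0x9 = 0x7.
P'[2]: 0xA ⊕ 0x8 ⊕ 0xB = 0x9.
P'[3]: 0xF ⊕ 0xB ⊕ 0x1 = 0x5.
P'[4]: 0x4 ⊕ 0x3 ⊕ 0x8 = 0xF.
P'[5]: 0x8 ⊕ 0x6 ⊕ 0xF = 0x1.

P'[0] = 0xB, P'[1] = 0x7, P'[2] = 0x9, P'[3] = 0x5, P'[4] = 0xF, P'[5] = 0x1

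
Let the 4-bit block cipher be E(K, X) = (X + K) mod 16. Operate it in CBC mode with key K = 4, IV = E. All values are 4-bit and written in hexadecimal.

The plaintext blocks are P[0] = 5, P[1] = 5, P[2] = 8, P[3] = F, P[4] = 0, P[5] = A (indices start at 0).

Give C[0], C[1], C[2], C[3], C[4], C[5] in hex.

CBC encryption: C_i = E(K, P_i ⊕ C_{i−1}), with C_{−1} = IV.
C[0]: P[0] ⊕ E = B; E(K, B) = F.
C[1]: P[1] ⊕ F = A; E(K, A) = E.
C[2]: P[2] ⊕ E = 6; E(K, 6) = A.
C[3]: P[3] ⊕ A = 5; E(K, 5) = 9.
C[4]: P[4] ⊕ 9 = 9; E(K, 9) = D.
C[5]: P[5] ⊕ D = 7; E(K, 7) = B.

C[0] = F, C[1] = E, C[2] = A, C[3] = 9, C[4] = D, C[5] = B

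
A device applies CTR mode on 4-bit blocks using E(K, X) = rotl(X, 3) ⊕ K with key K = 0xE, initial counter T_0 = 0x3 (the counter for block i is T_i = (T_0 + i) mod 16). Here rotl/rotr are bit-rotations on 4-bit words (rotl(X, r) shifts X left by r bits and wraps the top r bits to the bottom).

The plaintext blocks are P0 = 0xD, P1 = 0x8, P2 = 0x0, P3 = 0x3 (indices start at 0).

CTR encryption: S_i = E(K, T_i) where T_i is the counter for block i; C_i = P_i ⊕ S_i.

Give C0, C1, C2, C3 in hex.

C0 = 0xA, C1 = 0x4, C2 = 0x4, C3 = 0xE

C0: T = 0x3, S = E(K, T) = 0x7; 0xD ⊕ 0x7 = 0xA.
C1: T = 0x4, S = E(K, T) = 0xC; 0x8 ⊕ 0xC = 0x4.
C2: T = 0x5, S = E(K, T) = 0x4; 0x0 ⊕ 0x4 = 0x4.
C3: T = 0x6, S = E(K, T) = 0xD; 0x3 ⊕ 0xD = 0xE.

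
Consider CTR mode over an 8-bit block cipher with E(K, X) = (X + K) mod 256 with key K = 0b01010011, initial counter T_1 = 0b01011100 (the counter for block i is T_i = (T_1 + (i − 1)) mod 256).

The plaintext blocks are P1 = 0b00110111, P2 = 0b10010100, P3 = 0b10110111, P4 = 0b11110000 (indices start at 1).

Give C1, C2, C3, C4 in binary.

C1 = 0b10011000, C2 = 0b00100100, C3 = 0b00000110, C4 = 0b01000010

CTR encryption: S_i = E(K, T_i) where T_i is the counter for block i; C_i = P_i ⊕ S_i.
C1: T = 0b01011100, S = E(K, T) = 0b10101111; 0b00110111 ⊕ 0b10101111 = 0b10011000.
C2: T = 0b01011101, S = E(K, T) = 0b10110000; 0b10010100 ⊕ 0b10110000 = 0b00100100.
C3: T = 0b01011110, S = E(K, T) = 0b10110001; 0b10110111 ⊕ 0b10110001 = 0b00000110.
C4: T = 0b01011111, S = E(K, T) = 0b10110010; 0b11110000 ⊕ 0b10110010 = 0b01000010.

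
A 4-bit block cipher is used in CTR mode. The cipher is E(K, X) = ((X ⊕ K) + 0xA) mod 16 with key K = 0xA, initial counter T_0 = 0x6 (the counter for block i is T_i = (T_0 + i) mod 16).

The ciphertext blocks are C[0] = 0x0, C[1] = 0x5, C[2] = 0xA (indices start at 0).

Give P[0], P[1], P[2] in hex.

CTR decryption: S_i = E(K, T_i) where T_i is the counter for block i; P_i = C_i ⊕ S_i.
P[0]: T = 0x6, S = E(K, T) = 0x6; 0x0 ⊕ 0x6 = 0x6.
P[1]: T = 0x7, S = E(K, T) = 0x7; 0x5 ⊕ 0x7 = 0x2.
P[2]: T = 0x8, S = E(K, T) = 0xC; 0xA ⊕ 0xC = 0x6.

P[0] = 0x6, P[1] = 0x2, P[2] = 0x6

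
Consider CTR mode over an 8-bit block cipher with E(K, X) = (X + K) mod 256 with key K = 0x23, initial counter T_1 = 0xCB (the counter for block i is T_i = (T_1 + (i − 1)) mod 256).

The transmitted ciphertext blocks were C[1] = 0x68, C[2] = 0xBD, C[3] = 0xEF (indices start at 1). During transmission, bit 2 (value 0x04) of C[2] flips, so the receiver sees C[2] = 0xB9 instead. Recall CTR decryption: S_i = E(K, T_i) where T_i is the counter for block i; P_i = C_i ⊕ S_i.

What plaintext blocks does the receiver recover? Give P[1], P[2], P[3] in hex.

P[1] = 0x86, P[2] = 0x56, P[3] = 0x1F

Only C[2] changed, to 0xB9. In CTR, a change in C_i flips the same bit in P_i only; the keystream is unaffected. Decrypting the received ciphertext:
P[1]: T = 0xCB, S = E(K, T) = 0xEE; 0x68 ⊕ 0xEE = 0x86.
P[2]: T = 0xCC, S = E(K, T) = 0xEF; 0xB9 ⊕ 0xEF = 0x56.
P[3]: T = 0xCD, S = E(K, T) = 0xF0; 0xEF ⊕ 0xF0 = 0x1F.
Blocks that differ from the original plaintext: P[2].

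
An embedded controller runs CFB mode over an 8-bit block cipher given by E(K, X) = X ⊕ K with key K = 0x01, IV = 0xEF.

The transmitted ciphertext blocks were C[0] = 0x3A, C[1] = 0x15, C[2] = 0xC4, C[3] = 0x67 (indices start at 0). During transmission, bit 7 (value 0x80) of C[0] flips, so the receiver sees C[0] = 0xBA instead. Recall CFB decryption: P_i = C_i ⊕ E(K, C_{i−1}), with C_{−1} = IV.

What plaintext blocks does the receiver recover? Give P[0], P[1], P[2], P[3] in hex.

Only C[0] changed, to 0xBA. In CFB, a change in C_i flips the same bit in P_i and garbles P_{i+1}. Decrypting the received ciphertext:
P[0]: E(K, 0xEF) = 0xEE; 0xBA ⊕ 0xEE = 0x54.
P[1]: E(K, 0xBA) = 0xBB; 0x15 ⊕ 0xBB = 0xAE.
P[2]: E(K, 0x15) = 0x14; 0xC4 ⊕ 0x14 = 0xD0.
P[3]: E(K, 0xC4) = 0xC5; 0x67 ⊕ 0xC5 = 0xA2.
Blocks that differ from the original plaintext: P[0], P[1].

P[0] = 0x54, P[1] = 0xAE, P[2] = 0xD0, P[3] = 0xA2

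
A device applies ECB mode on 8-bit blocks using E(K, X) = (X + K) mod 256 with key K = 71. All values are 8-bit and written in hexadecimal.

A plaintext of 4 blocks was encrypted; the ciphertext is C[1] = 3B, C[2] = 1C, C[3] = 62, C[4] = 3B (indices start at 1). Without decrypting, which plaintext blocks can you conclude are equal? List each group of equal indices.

P[1] = P[4]

ECB encrypts each block independently with the same key, so equal ciphertext blocks imply equal plaintext blocks.
C[1] = C[4] = 3B, so P[1] = P[4].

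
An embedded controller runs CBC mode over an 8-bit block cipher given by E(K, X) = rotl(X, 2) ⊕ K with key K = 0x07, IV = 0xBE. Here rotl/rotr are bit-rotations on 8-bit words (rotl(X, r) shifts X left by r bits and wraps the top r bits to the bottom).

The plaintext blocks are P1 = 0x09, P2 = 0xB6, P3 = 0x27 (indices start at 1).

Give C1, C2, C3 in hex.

C1 = 0xD9, C2 = 0xBA, C3 = 0x71

CBC encryption: C_i = E(K, P_i ⊕ C_{i−1}), with C_{0} = IV.
C1: P1 ⊕ 0xBE = 0xB7; E(K, 0xB7) = 0xD9.
C2: P2 ⊕ 0xD9 = 0x6F; E(K, 0x6F) = 0xBA.
C3: P3 ⊕ 0xBA = 0x9D; E(K, 0x9D) = 0x71.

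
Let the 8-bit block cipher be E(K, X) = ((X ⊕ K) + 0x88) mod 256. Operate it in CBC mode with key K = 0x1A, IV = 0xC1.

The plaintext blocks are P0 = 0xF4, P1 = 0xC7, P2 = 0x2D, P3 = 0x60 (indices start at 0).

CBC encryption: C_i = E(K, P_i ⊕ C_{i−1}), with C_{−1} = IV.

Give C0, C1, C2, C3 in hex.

C0 = 0xB7, C1 = 0xF2, C2 = 0x4D, C3 = 0xBF

C0: P0 ⊕ 0xC1 = 0x35; E(K, 0x35) = 0xB7.
C1: P1 ⊕ 0xB7 = 0x70; E(K, 0x70) = 0xF2.
C2: P2 ⊕ 0xF2 = 0xDF; E(K, 0xDF) = 0x4D.
C3: P3 ⊕ 0x4D = 0x2D; E(K, 0x2D) = 0xBF.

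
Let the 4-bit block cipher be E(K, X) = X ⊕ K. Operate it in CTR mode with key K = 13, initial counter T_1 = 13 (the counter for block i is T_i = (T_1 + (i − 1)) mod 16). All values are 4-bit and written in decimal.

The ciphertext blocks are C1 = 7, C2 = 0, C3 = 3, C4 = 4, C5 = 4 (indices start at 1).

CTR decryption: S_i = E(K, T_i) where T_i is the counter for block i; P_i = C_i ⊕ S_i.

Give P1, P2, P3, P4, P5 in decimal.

P1: T = 13, S = E(K, T) = 0; 7 ⊕ 0 = 7.
P2: T = 14, S = E(K, T) = 3; 0 ⊕ 3 = 3.
P3: T = 15, S = E(K, T) = 2; 3 ⊕ 2 = 1.
P4: T = 0, S = E(K, T) = 13; 4 ⊕ 13 = 9.
P5: T = 1, S = E(K, T) = 12; 4 ⊕ 12 = 8.

P1 = 7, P2 = 3, P3 = 1, P4 = 9, P5 = 8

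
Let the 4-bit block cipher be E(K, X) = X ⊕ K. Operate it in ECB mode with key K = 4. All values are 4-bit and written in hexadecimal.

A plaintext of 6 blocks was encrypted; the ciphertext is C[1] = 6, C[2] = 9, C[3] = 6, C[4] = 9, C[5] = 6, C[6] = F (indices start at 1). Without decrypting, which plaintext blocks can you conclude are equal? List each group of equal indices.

P[1] = P[3] = P[5]; P[2] = P[4]

ECB encrypts each block independently with the same key, so equal ciphertext blocks imply equal plaintext blocks.
C[1] = C[3] = C[5] = 6, so P[1] = P[3] = P[5].
C[2] = C[4] = 9, so P[2] = P[4].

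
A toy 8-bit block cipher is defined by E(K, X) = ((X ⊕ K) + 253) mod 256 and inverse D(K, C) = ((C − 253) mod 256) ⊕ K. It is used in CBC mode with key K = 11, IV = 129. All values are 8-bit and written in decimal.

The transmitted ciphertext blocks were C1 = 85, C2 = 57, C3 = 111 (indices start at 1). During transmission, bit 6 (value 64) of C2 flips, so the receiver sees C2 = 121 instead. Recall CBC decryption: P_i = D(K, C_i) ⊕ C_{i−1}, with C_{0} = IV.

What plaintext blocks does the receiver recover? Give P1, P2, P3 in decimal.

Only C2 changed, to 121. In CBC, a change in C_i garbles P_i and flips the same bit in P_{i+1}. Decrypting the received ciphertext:
P1: D(K, 85) = 83; 83 ⊕ 129 = 210.
P2: D(K, 121) = 119; 119 ⊕ 85 = 34.
P3: D(K, 111) = 121; 121 ⊕ 121 = 0.
Blocks that differ from the original plaintext: P2, P3.

P1 = 210, P2 = 34, P3 = 0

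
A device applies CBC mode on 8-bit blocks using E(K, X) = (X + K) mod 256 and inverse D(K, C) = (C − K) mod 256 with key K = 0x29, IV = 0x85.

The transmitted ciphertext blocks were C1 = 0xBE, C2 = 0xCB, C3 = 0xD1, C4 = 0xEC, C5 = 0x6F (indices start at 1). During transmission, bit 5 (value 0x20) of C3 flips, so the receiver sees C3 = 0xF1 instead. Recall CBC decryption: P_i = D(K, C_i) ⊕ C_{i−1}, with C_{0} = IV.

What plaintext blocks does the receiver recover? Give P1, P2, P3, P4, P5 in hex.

P1 = 0x10, P2 = 0x1C, P3 = 0x03, P4 = 0x32, P5 = 0xAA

Only C3 changed, to 0xF1. In CBC, a change in C_i garbles P_i and flips the same bit in P_{i+1}. Decrypting the received ciphertext:
P1: D(K, 0xBE) = 0x95; 0x95 ⊕ 0x85 = 0x10.
P2: D(K, 0xCB) = 0xA2; 0xA2 ⊕ 0xBE = 0x1C.
P3: D(K, 0xF1) = 0xC8; 0xC8 ⊕ 0xCB = 0x03.
P4: D(K, 0xEC) = 0xC3; 0xC3 ⊕ 0xF1 = 0x32.
P5: D(K, 0x6F) = 0x46; 0x46 ⊕ 0xEC = 0xAA.
Blocks that differ from the original plaintext: P3, P4.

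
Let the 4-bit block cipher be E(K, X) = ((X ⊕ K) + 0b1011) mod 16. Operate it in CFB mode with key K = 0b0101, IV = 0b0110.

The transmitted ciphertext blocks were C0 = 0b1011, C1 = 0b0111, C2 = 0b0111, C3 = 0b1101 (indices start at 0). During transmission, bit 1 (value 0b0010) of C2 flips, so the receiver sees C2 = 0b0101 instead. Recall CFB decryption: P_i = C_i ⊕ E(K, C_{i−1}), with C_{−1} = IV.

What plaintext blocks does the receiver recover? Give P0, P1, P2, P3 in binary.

P0 = 0b0101, P1 = 0b1110, P2 = 0b1000, P3 = 0b0110

Only C2 changed, to 0b0101. In CFB, a change in C_i flips the same bit in P_i and garbles P_{i+1}. Decrypting the received ciphertext:
P0: E(K, 0b0110) = 0b1110; 0b1011 ⊕ 0b1110 = 0b0101.
P1: E(K, 0b1011) = 0b1001; 0b0111 ⊕ 0b1001 = 0b1110.
P2: E(K, 0b0111) = 0b1101; 0b0101 ⊕ 0b1101 = 0b1000.
P3: E(K, 0b0101) = 0b1011; 0b1101 ⊕ 0b1011 = 0b0110.
Blocks that differ from the original plaintext: P2, P3.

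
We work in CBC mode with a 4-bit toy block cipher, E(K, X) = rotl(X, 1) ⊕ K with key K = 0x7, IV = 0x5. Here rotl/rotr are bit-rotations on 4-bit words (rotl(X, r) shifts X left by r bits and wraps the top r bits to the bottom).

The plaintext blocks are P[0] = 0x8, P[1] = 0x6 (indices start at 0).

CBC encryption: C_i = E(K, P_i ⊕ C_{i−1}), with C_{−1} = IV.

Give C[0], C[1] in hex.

C[0] = 0xC, C[1] = 0x2

C[0]: P[0] ⊕ 0x5 = 0xD; E(K, 0xD) = 0xC.
C[1]: P[1] ⊕ 0xC = 0xA; E(K, 0xA) = 0x2.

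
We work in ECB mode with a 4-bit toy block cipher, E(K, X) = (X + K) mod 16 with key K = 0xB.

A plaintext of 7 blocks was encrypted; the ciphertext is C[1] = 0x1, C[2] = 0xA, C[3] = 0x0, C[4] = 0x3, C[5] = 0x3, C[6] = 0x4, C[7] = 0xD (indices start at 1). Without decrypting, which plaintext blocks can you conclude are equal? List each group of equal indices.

P[4] = P[5]

ECB encrypts each block independently with the same key, so equal ciphertext blocks imply equal plaintext blocks.
C[4] = C[5] = 0x3, so P[4] = P[5].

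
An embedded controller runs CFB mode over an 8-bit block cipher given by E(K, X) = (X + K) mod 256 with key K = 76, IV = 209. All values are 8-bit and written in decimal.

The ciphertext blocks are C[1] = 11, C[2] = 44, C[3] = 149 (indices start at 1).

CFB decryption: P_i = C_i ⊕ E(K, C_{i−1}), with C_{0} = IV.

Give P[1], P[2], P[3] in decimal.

P[1] = 22, P[2] = 123, P[3] = 237

P[1]: E(K, 209) = 29; 11 ⊕ 29 = 22.
P[2]: E(K, 11) = 87; 44 ⊕ 87 = 123.
P[3]: E(K, 44) = 120; 149 ⊕ 120 = 237.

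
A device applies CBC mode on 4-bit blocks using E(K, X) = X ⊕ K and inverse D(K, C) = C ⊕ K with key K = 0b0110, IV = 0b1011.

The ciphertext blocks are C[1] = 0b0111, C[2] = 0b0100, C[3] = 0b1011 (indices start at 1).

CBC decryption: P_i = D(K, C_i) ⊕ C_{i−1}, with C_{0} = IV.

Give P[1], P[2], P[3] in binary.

P[1] = 0b1010, P[2] = 0b0101, P[3] = 0b1001

P[1]: D(K, 0b0111) = 0b0001; 0b0001 ⊕ 0b1011 = 0b1010.
P[2]: D(K, 0b0100) = 0b0010; 0b0010 ⊕ 0b0111 = 0b0101.
P[3]: D(K, 0b1011) = 0b1101; 0b1101 ⊕ 0b0100 = 0b1001.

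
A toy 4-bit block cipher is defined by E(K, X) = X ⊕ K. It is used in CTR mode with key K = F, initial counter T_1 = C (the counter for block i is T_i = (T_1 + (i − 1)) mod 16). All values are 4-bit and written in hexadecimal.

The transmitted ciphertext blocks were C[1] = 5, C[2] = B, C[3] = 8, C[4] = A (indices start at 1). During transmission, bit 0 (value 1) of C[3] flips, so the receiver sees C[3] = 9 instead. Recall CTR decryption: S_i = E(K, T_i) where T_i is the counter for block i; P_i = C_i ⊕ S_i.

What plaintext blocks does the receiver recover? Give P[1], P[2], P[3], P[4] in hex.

P[1] = 6, P[2] = 9, P[3] = 8, P[4] = A

Only C[3] changed, to 9. In CTR, a change in C_i flips the same bit in P_i only; the keystream is unaffected. Decrypting the received ciphertext:
P[1]: T = C, S = E(K, T) = 3; 5 ⊕ 3 = 6.
P[2]: T = D, S = E(K, T) = 2; B ⊕ 2 = 9.
P[3]: T = E, S = E(K, T) = 1; 9 ⊕ 1 = 8.
P[4]: T = F, S = E(K, T) = 0; A ⊕ 0 = A.
Blocks that differ from the original plaintext: P[3].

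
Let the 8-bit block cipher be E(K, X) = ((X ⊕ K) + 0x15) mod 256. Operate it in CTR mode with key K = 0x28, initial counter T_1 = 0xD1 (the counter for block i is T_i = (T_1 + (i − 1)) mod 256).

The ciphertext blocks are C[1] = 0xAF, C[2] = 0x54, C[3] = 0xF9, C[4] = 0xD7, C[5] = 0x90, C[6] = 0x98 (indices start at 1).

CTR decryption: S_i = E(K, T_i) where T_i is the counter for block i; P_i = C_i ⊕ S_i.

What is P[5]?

P[5] = 0x82

P[5]: T = 0xD5, S = E(K, T) = 0x12; 0x90 ⊕ 0x12 = 0x82.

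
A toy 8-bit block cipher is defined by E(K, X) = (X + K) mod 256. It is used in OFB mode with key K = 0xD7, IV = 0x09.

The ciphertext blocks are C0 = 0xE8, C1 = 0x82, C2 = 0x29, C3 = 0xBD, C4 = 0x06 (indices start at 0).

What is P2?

OFB decryption: S_i = E(K, S_{i−1}) with S_{−1} = IV; P_i = C_i ⊕ S_i.
P0: S = E(K, 0x09) = 0xE0; 0xE8 ⊕ 0xE0 = 0x08.
P1: S = E(K, 0xE0) = 0xB7; 0x82 ⊕ 0xB7 = 0x35.
P2: S = E(K, 0xB7) = 0x8E; 0x29 ⊕ 0x8E = 0xA7.

P2 = 0xA7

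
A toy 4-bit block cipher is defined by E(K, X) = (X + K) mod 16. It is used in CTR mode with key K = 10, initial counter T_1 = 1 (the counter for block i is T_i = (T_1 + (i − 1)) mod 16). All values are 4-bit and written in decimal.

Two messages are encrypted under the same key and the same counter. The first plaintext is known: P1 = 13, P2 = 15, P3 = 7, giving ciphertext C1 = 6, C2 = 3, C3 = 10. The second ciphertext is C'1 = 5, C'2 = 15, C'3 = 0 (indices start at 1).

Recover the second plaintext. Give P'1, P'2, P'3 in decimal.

P'1 = 14, P'2 = 3, P'3 = 13

In CTR with a reused counter, both messages share the same keystream S_i, so C_i ⊕ C'_i = P_i ⊕ P'_i and thus P'_i = P_i ⊕ C_i ⊕ C'_i.
P'1: 13 ⊕ 6 ⊕ 5 = 14.
P'2: 15 ⊕ 3 ⊕ 15 = 3.
P'3: 7 ⊕ 10 ⊕ 0 = 13.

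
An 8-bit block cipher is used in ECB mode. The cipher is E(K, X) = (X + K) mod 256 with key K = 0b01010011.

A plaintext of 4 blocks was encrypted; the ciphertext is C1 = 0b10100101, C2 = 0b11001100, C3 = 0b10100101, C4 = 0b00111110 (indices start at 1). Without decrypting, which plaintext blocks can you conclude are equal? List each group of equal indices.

P1 = P3

ECB encrypts each block independently with the same key, so equal ciphertext blocks imply equal plaintext blocks.
C1 = C3 = 0b10100101, so P1 = P3.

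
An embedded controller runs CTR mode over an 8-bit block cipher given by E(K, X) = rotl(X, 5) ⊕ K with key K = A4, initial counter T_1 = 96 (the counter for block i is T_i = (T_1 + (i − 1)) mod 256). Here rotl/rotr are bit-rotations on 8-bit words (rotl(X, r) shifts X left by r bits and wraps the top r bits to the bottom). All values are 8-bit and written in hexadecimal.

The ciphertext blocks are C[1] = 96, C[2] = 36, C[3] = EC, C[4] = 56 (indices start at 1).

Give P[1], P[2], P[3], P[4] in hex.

P[1] = E0, P[2] = 60, P[3] = 5B, P[4] = C1

CTR decryption: S_i = E(K, T_i) where T_i is the counter for block i; P_i = C_i ⊕ S_i.
P[1]: T = 96, S = E(K, T) = 76; 96 ⊕ 76 = E0.
P[2]: T = 97, S = E(K, T) = 56; 36 ⊕ 56 = 60.
P[3]: T = 98, S = E(K, T) = B7; EC ⊕ B7 = 5B.
P[4]: T = 99, S = E(K, T) = 97; 56 ⊕ 97 = C1.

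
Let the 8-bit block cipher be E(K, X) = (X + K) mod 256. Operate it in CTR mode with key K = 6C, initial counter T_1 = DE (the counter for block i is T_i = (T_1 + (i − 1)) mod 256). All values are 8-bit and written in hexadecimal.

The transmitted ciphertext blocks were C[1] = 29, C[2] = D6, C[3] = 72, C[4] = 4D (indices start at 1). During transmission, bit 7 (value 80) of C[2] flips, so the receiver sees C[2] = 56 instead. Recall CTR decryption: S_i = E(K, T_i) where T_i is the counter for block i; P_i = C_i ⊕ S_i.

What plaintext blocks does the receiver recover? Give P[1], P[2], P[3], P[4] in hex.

Only C[2] changed, to 56. In CTR, a change in C_i flips the same bit in P_i only; the keystream is unaffected. Decrypting the received ciphertext:
P[1]: T = DE, S = E(K, T) = 4A; 29 ⊕ 4A = 63.
P[2]: T = DF, S = E(K, T) = 4B; 56 ⊕ 4B = 1D.
P[3]: T = E0, S = E(K, T) = 4C; 72 ⊕ 4C = 3E.
P[4]: T = E1, S = E(K, T) = 4D; 4D ⊕ 4D = 00.
Blocks that differ from the original plaintext: P[2].

P[1] = 63, P[2] = 1D, P[3] = 3E, P[4] = 00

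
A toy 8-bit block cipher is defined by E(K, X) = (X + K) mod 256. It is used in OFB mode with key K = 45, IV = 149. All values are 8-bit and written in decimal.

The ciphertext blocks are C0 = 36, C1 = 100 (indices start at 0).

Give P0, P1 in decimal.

OFB decryption: S_i = E(K, S_{i−1}) with S_{−1} = IV; P_i = C_i ⊕ S_i.
P0: S = E(K, 149) = 194; 36 ⊕ 194 = 230.
P1: S = E(K, 194) = 239; 100 ⊕ 239 = 139.

P0 = 230, P1 = 139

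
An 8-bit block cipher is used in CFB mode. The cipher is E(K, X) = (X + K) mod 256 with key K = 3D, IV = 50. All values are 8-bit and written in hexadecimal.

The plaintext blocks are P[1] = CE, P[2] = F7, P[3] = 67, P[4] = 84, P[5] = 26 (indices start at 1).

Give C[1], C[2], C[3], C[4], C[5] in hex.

CFB encryption: C_i = P_i ⊕ E(K, C_{i−1}), with C_{0} = IV.
C[1]: E(K, 50) = 8D; CE ⊕ 8D = 43.
C[2]: E(K, 43) = 80; F7 ⊕ 80 = 77.
C[3]: E(K, 77) = B4; 67 ⊕ B4 = D3.
C[4]: E(K, D3) = 10; 84 ⊕ 10 = 94.
C[5]: E(K, 94) = D1; 26 ⊕ D1 = F7.

C[1] = 43, C[2] = 77, C[3] = D3, C[4] = 94, C[5] = F7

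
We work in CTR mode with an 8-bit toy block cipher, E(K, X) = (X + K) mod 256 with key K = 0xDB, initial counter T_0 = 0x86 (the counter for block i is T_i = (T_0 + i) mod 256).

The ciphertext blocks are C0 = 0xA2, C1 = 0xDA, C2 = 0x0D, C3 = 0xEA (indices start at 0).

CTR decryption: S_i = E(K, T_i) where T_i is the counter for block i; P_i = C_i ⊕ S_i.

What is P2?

P2 = 0x6E

P2: T = 0x88, S = E(K, T) = 0x63; 0x0D ⊕ 0x63 = 0x6E.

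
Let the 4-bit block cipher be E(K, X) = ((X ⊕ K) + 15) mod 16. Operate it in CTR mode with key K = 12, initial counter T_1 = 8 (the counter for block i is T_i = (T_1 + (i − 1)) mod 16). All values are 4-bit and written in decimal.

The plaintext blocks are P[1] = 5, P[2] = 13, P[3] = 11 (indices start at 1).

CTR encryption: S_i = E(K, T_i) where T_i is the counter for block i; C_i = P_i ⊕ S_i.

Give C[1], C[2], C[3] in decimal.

C[1] = 6, C[2] = 9, C[3] = 14

C[1]: T = 8, S = E(K, T) = 3; 5 ⊕ 3 = 6.
C[2]: T = 9, S = E(K, T) = 4; 13 ⊕ 4 = 9.
C[3]: T = 10, S = E(K, T) = 5; 11 ⊕ 5 = 14.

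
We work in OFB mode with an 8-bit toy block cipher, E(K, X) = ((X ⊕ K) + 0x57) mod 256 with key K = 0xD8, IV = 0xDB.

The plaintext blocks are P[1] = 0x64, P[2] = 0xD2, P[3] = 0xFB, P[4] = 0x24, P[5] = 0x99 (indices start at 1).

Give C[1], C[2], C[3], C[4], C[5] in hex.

OFB encryption: S_i = E(K, S_{i−1}) with S_{0} = IV; C_i = P_i ⊕ S_i.
C[1]: S = E(K, 0xDB) = 0x5A; 0x64 ⊕ 0x5A = 0x3E.
C[2]: S = E(K, 0x5A) = 0xD9; 0xD2 ⊕ 0xD9 = 0x0B.
C[3]: S = E(K, 0xD9) = 0x58; 0xFB ⊕ 0x58 = 0xA3.
C[4]: S = E(K, 0x58) = 0xD7; 0x24 ⊕ 0xD7 = 0xF3.
C[5]: S = E(K, 0xD7) = 0x66; 0x99 ⊕ 0x66 = 0xFF.

C[1] = 0x3E, C[2] = 0x0B, C[3] = 0xA3, C[4] = 0xF3, C[5] = 0xFF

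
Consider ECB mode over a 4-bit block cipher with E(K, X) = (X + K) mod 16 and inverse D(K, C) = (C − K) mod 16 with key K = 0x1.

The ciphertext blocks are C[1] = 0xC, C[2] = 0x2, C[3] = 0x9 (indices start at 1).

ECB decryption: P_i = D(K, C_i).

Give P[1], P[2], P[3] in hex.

P[1]: D(K, 0xC) = 0xB.
P[2]: D(K, 0x2) = 0x1.
P[3]: D(K, 0x9) = 0x8.

P[1] = 0xB, P[2] = 0x1, P[3] = 0x8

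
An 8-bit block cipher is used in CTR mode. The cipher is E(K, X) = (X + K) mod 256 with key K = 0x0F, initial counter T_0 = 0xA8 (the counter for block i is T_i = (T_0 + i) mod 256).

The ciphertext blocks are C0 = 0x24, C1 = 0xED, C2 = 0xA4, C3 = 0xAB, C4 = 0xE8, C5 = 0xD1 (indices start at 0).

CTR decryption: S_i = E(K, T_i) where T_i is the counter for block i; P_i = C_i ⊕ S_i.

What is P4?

P4: T = 0xAC, S = E(K, T) = 0xBB; 0xE8 ⊕ 0xBB = 0x53.

P4 = 0x53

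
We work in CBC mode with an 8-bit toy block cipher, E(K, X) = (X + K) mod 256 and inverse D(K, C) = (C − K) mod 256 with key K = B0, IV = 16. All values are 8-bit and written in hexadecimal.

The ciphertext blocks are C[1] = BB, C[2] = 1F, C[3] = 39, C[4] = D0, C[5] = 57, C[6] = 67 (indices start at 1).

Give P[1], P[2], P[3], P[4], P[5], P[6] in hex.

P[1] = 1D, P[2] = D4, P[3] = 96, P[4] = 19, P[5] = 77, P[6] = E0

CBC decryption: P_i = D(K, C_i) ⊕ C_{i−1}, with C_{0} = IV.
P[1]: D(K, BB) = 0B; 0B ⊕ 16 = 1D.
P[2]: D(K, 1F) = 6F; 6F ⊕ BB = D4.
P[3]: D(K, 39) = 89; 89 ⊕ 1F = 96.
P[4]: D(K, D0) = 20; 20 ⊕ 39 = 19.
P[5]: D(K, 57) = A7; A7 ⊕ D0 = 77.
P[6]: D(K, 67) = B7; B7 ⊕ 57 = E0.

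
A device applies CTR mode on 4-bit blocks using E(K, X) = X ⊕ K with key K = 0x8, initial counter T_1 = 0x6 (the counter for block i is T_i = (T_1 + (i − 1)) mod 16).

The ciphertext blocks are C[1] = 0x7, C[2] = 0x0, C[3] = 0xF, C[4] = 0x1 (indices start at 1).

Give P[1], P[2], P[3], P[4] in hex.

CTR decryption: S_i = E(K, T_i) where T_i is the counter for block i; P_i = C_i ⊕ S_i.
P[1]: T = 0x6, S = E(K, T) = 0xE; 0x7 ⊕ 0xE = 0x9.
P[2]: T = 0x7, S = E(K, T) = 0xF; 0x0 ⊕ 0xF = 0xF.
P[3]: T = 0x8, S = E(K, T) = 0x0; 0xF ⊕ 0x0 = 0xF.
P[4]: T = 0x9, S = E(K, T) = 0x1; 0x1 ⊕ 0x1 = 0x0.

P[1] = 0x9, P[2] = 0xF, P[3] = 0xF, P[4] = 0x0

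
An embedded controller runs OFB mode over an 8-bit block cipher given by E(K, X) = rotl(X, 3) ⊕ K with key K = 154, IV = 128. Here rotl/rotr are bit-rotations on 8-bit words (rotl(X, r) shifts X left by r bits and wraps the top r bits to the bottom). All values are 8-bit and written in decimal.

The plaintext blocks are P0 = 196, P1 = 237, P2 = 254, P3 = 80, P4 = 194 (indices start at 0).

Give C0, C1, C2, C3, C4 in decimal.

C0 = 90, C1 = 131, C2 = 23, C3 = 133, C4 = 246

OFB encryption: S_i = E(K, S_{i−1}) with S_{−1} = IV; C_i = P_i ⊕ S_i.
C0: S = E(K, 128) = 158; 196 ⊕ 158 = 90.
C1: S = E(K, 158) = 110; 237 ⊕ 110 = 131.
C2: S = E(K, 110) = 233; 254 ⊕ 233 = 23.
C3: S = E(K, 233) = 213; 80 ⊕ 213 = 133.
C4: S = E(K, 213) = 52; 194 ⊕ 52 = 246.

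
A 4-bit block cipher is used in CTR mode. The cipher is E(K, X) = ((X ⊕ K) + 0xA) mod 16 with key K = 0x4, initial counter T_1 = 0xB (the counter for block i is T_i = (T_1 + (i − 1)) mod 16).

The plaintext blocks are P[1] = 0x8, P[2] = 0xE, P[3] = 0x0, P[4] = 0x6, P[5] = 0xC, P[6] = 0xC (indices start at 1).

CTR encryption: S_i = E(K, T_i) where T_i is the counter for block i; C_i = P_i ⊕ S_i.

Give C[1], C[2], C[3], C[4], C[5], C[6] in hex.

C[1] = 0x1, C[2] = 0xC, C[3] = 0x3, C[4] = 0x2, C[5] = 0x9, C[6] = 0x2

C[1]: T = 0xB, S = E(K, T) = 0x9; 0x8 ⊕ 0x9 = 0x1.
C[2]: T = 0xC, S = E(K, T) = 0x2; 0xE ⊕ 0x2 = 0xC.
C[3]: T = 0xD, S = E(K, T) = 0x3; 0x0 ⊕ 0x3 = 0x3.
C[4]: T = 0xE, S = E(K, T) = 0x4; 0x6 ⊕ 0x4 = 0x2.
C[5]: T = 0xF, S = E(K, T) = 0x5; 0xC ⊕ 0x5 = 0x9.
C[6]: T = 0x0, S = E(K, T) = 0xE; 0xC ⊕ 0xE = 0x2.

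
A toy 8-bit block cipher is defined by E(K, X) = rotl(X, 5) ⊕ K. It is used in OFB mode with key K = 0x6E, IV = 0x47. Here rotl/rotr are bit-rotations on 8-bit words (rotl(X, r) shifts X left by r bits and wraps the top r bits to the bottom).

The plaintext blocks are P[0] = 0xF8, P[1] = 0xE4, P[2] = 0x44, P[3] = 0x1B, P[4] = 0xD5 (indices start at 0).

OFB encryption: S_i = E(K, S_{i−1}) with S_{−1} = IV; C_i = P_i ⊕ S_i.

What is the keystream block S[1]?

C[0]: S = E(K, 0x47) = 0x86; 0xF8 ⊕ 0x86 = 0x7E.
C[1]: S = E(K, 0x86) = 0xBE; 0xE4 ⊕ 0xBE = 0x5A.
So S[1] = 0xBE.

0xBE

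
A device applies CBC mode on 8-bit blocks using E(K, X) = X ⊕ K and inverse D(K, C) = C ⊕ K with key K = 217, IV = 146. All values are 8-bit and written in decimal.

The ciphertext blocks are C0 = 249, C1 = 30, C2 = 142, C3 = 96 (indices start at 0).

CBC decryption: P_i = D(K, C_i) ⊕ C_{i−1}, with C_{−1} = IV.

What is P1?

P1: D(K, 30) = 199; 199 ⊕ 249 = 62.

P1 = 62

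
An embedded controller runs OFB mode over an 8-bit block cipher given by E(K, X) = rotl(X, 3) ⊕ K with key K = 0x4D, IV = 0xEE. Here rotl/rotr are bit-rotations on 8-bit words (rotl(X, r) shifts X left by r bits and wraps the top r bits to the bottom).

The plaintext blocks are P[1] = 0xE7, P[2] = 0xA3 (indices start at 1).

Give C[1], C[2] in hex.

C[1] = 0xDD, C[2] = 0x3F

OFB encryption: S_i = E(K, S_{i−1}) with S_{0} = IV; C_i = P_i ⊕ S_i.
C[1]: S = E(K, 0xEE) = 0x3A; 0xE7 ⊕ 0x3A = 0xDD.
C[2]: S = E(K, 0x3A) = 0x9C; 0xA3 ⊕ 0x9C = 0x3F.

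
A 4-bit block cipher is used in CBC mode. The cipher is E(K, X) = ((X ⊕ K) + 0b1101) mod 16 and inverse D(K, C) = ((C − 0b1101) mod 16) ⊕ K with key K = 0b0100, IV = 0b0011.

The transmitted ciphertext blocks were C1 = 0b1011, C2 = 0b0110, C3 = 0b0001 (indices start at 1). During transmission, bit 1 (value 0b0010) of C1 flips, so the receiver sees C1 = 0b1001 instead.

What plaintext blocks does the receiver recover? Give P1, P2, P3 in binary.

P1 = 0b1011, P2 = 0b0100, P3 = 0b0110

CBC decryption: P_i = D(K, C_i) ⊕ C_{i−1}, with C_{0} = IV.
Only C1 changed, to 0b1001. In CBC, a change in C_i garbles P_i and flips the same bit in P_{i+1}. Decrypting the received ciphertext:
P1: D(K, 0b1001) = 0b1000; 0b1000 ⊕ 0b0011 = 0b1011.
P2: D(K, 0b0110) = 0b1101; 0b1101 ⊕ 0b1001 = 0b0100.
P3: D(K, 0b0001) = 0b0000; 0b0000 ⊕ 0b0110 = 0b0110.
Blocks that differ from the original plaintext: P1, P2.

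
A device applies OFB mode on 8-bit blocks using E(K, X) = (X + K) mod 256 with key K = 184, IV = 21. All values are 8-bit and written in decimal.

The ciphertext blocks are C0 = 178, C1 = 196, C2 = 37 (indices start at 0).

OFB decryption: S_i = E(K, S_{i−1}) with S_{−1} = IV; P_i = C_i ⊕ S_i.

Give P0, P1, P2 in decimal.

P0: S = E(K, 21) = 205; 178 ⊕ 205 = 127.
P1: S = E(K, 205) = 133; 196 ⊕ 133 = 65.
P2: S = E(K, 133) = 61; 37 ⊕ 61 = 24.

P0 = 127, P1 = 65, P2 = 24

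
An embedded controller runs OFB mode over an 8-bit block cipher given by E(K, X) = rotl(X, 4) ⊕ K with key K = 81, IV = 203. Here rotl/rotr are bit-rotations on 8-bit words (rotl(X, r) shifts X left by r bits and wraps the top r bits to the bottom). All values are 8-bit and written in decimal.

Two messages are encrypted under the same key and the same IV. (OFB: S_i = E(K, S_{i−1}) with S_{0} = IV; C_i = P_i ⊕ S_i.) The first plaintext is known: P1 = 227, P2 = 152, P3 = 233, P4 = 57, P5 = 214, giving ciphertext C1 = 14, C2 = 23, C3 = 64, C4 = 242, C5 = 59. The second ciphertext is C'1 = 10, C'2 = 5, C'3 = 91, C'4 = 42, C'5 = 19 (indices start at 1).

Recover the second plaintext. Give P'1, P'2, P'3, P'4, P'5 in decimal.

In OFB with a reused IV, both messages share the same keystream S_i, so C_i ⊕ C'_i = P_i ⊕ P'_i and thus P'_i = P_i ⊕ C_i ⊕ C'_i.
P'1: 227 ⊕ 14 ⊕ 10 = 231.
P'2: 152 ⊕ 23 ⊕ 5 = 138.
P'3: 233 ⊕ 64 ⊕ 91 = 242.
P'4: 57 ⊕ 242 ⊕ 42 = 225.
P'5: 214 ⊕ 59 ⊕ 19 = 254.

P'1 = 231, P'2 = 138, P'3 = 242, P'4 = 225, P'5 = 254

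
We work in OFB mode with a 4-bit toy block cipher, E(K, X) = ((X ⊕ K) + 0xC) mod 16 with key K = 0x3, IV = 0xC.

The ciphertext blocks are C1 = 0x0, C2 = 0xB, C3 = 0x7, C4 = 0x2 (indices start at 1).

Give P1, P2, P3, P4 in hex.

P1 = 0xB, P2 = 0xF, P3 = 0x4, P4 = 0xE

OFB decryption: S_i = E(K, S_{i−1}) with S_{0} = IV; P_i = C_i ⊕ S_i.
P1: S = E(K, 0xC) = 0xB; 0x0 ⊕ 0xB = 0xB.
P2: S = E(K, 0xB) = 0x4; 0xB ⊕ 0x4 = 0xF.
P3: S = E(K, 0x4) = 0x3; 0x7 ⊕ 0x3 = 0x4.
P4: S = E(K, 0x3) = 0xC; 0x2 ⊕ 0xC = 0xE.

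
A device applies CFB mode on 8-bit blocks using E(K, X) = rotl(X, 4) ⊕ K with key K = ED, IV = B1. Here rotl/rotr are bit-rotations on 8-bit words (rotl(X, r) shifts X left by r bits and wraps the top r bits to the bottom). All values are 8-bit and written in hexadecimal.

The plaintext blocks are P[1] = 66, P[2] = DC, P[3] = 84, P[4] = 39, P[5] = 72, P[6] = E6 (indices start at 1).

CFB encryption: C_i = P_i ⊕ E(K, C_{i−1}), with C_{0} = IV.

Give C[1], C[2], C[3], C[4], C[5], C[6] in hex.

C[1]: E(K, B1) = F6; 66 ⊕ F6 = 90.
C[2]: E(K, 90) = E4; DC ⊕ E4 = 38.
C[3]: E(K, 38) = 6E; 84 ⊕ 6E = EA.
C[4]: E(K, EA) = 43; 39 ⊕ 43 = 7A.
C[5]: E(K, 7A) = 4A; 72 ⊕ 4A = 38.
C[6]: E(K, 38) = 6E; E6 ⊕ 6E = 88.

C[1] = 90, C[2] = 38, C[3] = EA, C[4] = 7A, C[5] = 38, C[6] = 88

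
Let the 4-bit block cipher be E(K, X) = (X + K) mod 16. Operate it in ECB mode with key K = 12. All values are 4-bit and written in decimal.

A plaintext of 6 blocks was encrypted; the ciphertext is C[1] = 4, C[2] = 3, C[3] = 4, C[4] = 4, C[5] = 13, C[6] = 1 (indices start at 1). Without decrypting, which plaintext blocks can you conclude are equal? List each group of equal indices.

P[1] = P[3] = P[4]

ECB encrypts each block independently with the same key, so equal ciphertext blocks imply equal plaintext blocks.
C[1] = C[3] = C[4] = 4, so P[1] = P[3] = P[4].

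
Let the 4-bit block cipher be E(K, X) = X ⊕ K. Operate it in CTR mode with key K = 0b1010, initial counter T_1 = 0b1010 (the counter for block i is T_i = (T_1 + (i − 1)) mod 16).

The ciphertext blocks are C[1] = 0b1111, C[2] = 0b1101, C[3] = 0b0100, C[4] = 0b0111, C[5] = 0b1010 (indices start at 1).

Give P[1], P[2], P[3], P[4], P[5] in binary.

CTR decryption: S_i = E(K, T_i) where T_i is the counter for block i; P_i = C_i ⊕ S_i.
P[1]: T = 0b1010, S = E(K, T) = 0b0000; 0b1111 ⊕ 0b0000 = 0b1111.
P[2]: T = 0b1011, S = E(K, T) = 0b0001; 0b1101 ⊕ 0b0001 = 0b1100.
P[3]: T = 0b1100, S = E(K, T) = 0b0110; 0b0100 ⊕ 0b0110 = 0b0010.
P[4]: T = 0b1101, S = E(K, T) = 0b0111; 0b0111 ⊕ 0b0111 = 0b0000.
P[5]: T = 0b1110, S = E(K, T) = 0b0100; 0b1010 ⊕ 0b0100 = 0b1110.

P[1] = 0b1111, P[2] = 0b1100, P[3] = 0b0010, P[4] = 0b0000, P[5] = 0b1110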